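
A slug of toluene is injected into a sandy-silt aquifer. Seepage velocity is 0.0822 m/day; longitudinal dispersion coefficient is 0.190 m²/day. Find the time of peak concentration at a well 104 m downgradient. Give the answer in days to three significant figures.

For the 1D instantaneous-source solution, setting ∂C/∂t = 0 at fixed x gives v²t² + 2Dt − x² = 0, so t = (√(D² + v²x²) − D)/v².
√(D² + v²x²) = √(0.190² + 0.0822² × 104²) = 8.551; v² = 0.00675684.
t = (8.551 − 0.190)/0.00675684 = 1240 days (vs. the pure-advection estimate x/v = 1270 d).

1240 days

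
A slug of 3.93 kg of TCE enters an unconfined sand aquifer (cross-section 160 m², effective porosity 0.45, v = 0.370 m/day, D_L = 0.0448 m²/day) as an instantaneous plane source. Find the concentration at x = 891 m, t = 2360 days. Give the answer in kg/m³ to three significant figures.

0.000708 kg/m³

For an instantaneous plane source, C(x,t) = M/(n_e·A·√(4πDt)) · exp(−(x−vt)²/(4Dt)), with n_e·A the pore (flow) area.
Plume center vt = 0.370 × 2360 = 873.2 m, so the well at 891 m is 17.8 m downgradient of the peak.
√(4πDt) = 36.45 m, giving peak height M/(n_e·A·√(4πDt)) = 3.93/(0.45 × 160 × 36.45) = 0.001497 kg/m³.
(x−vt)²/(4Dt) = (17.8)²/(4 × 0.0448 × 2360) = 0.7492; exp(−0.7492) = 0.4727.
C = 0.001497 × 0.4727 = 0.000708 kg/m³.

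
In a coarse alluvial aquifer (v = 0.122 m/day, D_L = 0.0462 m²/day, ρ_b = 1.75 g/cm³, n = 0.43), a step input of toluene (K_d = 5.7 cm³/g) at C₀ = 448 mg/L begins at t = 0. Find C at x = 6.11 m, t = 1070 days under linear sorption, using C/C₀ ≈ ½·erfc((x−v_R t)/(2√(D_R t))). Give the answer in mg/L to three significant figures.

162 mg/L

Retardation factor R = 1 + ρ_b·K_d/n = 1 + 1.75 × 5.7/0.43 = 24.20.
Sorption retards both mechanisms: v_R = v/R = 0.005041 m/day, D_R = D/R = 0.001909 m²/day.
v_R·t = 0.005041 × 1070 = 5.39387 m; 2√(D_R t) = 2.858 m; argument = (6.11 − 5.39387)/2.858 = 0.2506.
C = C₀ × ½·erfc(0.2506) = 448 × 0.3615 = 162 mg/L.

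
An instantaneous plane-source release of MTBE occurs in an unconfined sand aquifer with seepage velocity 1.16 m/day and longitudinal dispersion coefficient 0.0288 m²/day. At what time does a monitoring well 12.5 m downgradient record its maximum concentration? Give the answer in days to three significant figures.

10.8 days

For the 1D instantaneous-source solution, setting ∂C/∂t = 0 at fixed x gives v²t² + 2Dt − x² = 0, so t = (√(D² + v²x²) − D)/v².
√(D² + v²x²) = √(0.0288² + 1.16² × 12.5²) = 14.50; v² = 1.3456.
t = (14.50 − 0.0288)/1.3456 = 10.8 days (vs. the pure-advection estimate x/v = 10.8 d).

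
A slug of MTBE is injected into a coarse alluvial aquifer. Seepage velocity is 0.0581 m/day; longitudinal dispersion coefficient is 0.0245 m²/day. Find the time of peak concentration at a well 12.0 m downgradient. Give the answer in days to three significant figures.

199 days

For the 1D instantaneous-source solution, setting ∂C/∂t = 0 at fixed x gives v²t² + 2Dt − x² = 0, so t = (√(D² + v²x²) − D)/v².
√(D² + v²x²) = √(0.0245² + 0.0581² × 12.0²) = 0.6976; v² = 0.00337561.
t = (0.6976 − 0.0245)/0.00337561 = 199 days (vs. the pure-advection estimate x/v = 207 d).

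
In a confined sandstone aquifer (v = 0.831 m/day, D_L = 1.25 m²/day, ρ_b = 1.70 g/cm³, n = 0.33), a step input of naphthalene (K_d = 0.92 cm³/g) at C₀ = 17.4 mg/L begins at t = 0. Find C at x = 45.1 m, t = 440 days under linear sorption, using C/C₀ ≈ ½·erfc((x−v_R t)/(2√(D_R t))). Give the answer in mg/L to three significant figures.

15.8 mg/L

Retardation factor R = 1 + ρ_b·K_d/n = 1 + 1.70 × 0.92/0.33 = 5.739.
Sorption retards both mechanisms: v_R = v/R = 0.1448 m/day, D_R = D/R = 0.2178 m²/day.
v_R·t = 0.1448 × 440 = 63.712 m; 2√(D_R t) = 19.58 m; argument = (45.1 − 63.712)/19.58 = -0.9506.
C = C₀ × ½·erfc(-0.9506) = 17.4 × 0.9106 = 15.8 mg/L.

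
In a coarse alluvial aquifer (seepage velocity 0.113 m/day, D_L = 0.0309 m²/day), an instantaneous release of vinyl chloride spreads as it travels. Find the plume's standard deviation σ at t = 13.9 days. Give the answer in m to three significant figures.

0.927 m

Dispersive spreading gives a Gaussian with σ² = 2Dt; advection only shifts the center.
σ = √(2 × 0.0309 × 13.9) = 0.927 m.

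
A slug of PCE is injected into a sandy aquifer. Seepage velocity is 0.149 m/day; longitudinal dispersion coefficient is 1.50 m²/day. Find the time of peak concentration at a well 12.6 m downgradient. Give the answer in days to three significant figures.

For the 1D instantaneous-source solution, setting ∂C/∂t = 0 at fixed x gives v²t² + 2Dt − x² = 0, so t = (√(D² + v²x²) − D)/v².
√(D² + v²x²) = √(1.50² + 0.149² × 12.6²) = 2.403; v² = 0.022201.
t = (2.403 − 1.50)/0.022201 = 40.7 days (vs. the pure-advection estimate x/v = 84.6 d).

40.7 days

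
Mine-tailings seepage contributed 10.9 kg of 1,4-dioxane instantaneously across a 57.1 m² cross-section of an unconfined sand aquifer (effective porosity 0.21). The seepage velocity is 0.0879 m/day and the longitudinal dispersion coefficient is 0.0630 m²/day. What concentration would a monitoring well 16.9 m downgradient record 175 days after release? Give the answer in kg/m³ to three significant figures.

For an instantaneous plane source, C(x,t) = M/(n_e·A·√(4πDt)) · exp(−(x−vt)²/(4Dt)), with n_e·A the pore (flow) area.
Plume center vt = 0.0879 × 175 = 15.3825 m, so the well at 16.9 m is 1.5175 m downgradient of the peak.
√(4πDt) = 11.77 m, giving peak height M/(n_e·A·√(4πDt)) = 10.9/(0.21 × 57.1 × 11.77) = 0.07723 kg/m³.
(x−vt)²/(4Dt) = (1.5175)²/(4 × 0.0630 × 175) = 0.05222; exp(−0.05222) = 0.9491.
C = 0.07723 × 0.9491 = 0.0733 kg/m³.

0.0733 kg/m³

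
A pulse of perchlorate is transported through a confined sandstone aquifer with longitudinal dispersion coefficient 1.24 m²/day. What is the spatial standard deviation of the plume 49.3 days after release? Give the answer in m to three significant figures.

Dispersive spreading gives a Gaussian with σ² = 2Dt; advection only shifts the center.
σ = √(2 × 1.24 × 49.3) = 11.1 m.

11.1 m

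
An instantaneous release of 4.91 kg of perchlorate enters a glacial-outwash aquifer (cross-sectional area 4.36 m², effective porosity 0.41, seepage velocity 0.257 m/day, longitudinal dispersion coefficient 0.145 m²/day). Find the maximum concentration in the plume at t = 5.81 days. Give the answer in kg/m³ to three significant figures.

0.844 kg/m³

The peak of an instantaneous 1D plume sits at x = vt; there the Gaussian factor is 1 and C_max = M/(n_e·A·√(4πDt)), where n_e·A is the pore area the mass is dissolved in.
√(4πDt) = √(4π × 0.145 × 5.81) = 3.254 m, so C_max = 4.91/(0.41 × 4.36 × 3.254) = 0.844 kg/m³.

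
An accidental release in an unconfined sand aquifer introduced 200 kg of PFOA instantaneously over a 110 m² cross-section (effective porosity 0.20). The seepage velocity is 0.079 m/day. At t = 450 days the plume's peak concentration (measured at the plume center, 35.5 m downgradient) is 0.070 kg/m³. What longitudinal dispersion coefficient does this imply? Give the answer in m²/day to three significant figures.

2.98 m²/day

At the plume center C_max = M/(n_e·A·√(4πDt)), so D = M²/(4πt·(n_e·A·C_max)²).
n_e·A·C_max = 0.20 × 110 × 0.070 = 1.540 kg/m.
D = 200²/(4π × 450 × 1.540²) = 2.98 m²/day.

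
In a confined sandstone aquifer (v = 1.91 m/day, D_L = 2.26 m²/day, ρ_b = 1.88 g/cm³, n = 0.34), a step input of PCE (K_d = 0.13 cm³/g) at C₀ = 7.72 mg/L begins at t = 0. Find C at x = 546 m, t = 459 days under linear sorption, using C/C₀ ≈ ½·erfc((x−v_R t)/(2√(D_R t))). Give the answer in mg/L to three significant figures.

Retardation factor R = 1 + ρ_b·K_d/n = 1 + 1.88 × 0.13/0.34 = 1.719.
Sorption retards both mechanisms: v_R = v/R = 1.111 m/day, D_R = D/R = 1.315 m²/day.
v_R·t = 1.111 × 459 = 509.949 m; 2√(D_R t) = 49.14 m; argument = (546 − 509.949)/49.14 = 0.7336.
C = C₀ × ½·erfc(0.7336) = 7.72 × 0.1498 = 1.16 mg/L.

1.16 mg/L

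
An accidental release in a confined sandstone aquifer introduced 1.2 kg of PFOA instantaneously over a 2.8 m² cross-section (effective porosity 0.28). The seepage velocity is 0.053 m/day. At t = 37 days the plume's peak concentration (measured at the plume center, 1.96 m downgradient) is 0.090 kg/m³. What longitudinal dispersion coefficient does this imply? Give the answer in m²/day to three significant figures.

At the plume center C_max = M/(n_e·A·√(4πDt)), so D = M²/(4πt·(n_e·A·C_max)²).
n_e·A·C_max = 0.28 × 2.8 × 0.090 = 0.07056 kg/m.
D = 1.2²/(4π × 37 × 0.07056²) = 0.622 m²/day.

0.622 m²/day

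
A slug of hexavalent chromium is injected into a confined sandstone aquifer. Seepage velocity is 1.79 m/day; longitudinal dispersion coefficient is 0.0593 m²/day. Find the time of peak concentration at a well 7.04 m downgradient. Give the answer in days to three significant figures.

3.91 days

For the 1D instantaneous-source solution, setting ∂C/∂t = 0 at fixed x gives v²t² + 2Dt − x² = 0, so t = (√(D² + v²x²) − D)/v².
√(D² + v²x²) = √(0.0593² + 1.79² × 7.04²) = 12.60; v² = 3.2041.
t = (12.60 − 0.0593)/3.2041 = 3.91 days (vs. the pure-advection estimate x/v = 3.93 d).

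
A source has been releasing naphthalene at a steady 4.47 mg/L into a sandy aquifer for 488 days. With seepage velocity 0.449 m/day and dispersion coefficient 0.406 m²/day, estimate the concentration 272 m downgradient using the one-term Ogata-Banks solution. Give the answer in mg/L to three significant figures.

For a continuous step input, C/C₀ ≈ ½·erfc((x−vt)/(2√(Dt))).
vt = 0.449 × 488 = 219.112 m and 2√(Dt) = 2√(0.406 × 488) = 28.15 m.
Argument (x−vt)/(2√(Dt)) = (272 − 219.112)/28.15 = 1.879; ½·erfc(1.879) = 0.003938.
C = 4.47 × 0.003938 = 0.0176 mg/L.

0.0176 mg/L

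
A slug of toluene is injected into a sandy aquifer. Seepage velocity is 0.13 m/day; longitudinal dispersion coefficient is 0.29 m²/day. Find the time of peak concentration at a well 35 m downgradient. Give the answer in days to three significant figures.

For the 1D instantaneous-source solution, setting ∂C/∂t = 0 at fixed x gives v²t² + 2Dt − x² = 0, so t = (√(D² + v²x²) − D)/v².
√(D² + v²x²) = √(0.29² + 0.13² × 35²) = 4.559; v² = 0.0169.
t = (4.559 − 0.29)/0.0169 = 253 days (vs. the pure-advection estimate x/v = 269 d).

253 days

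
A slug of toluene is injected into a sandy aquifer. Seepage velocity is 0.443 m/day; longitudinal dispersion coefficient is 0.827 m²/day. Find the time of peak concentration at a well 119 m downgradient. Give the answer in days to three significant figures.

264 days

For the 1D instantaneous-source solution, setting ∂C/∂t = 0 at fixed x gives v²t² + 2Dt − x² = 0, so t = (√(D² + v²x²) − D)/v².
√(D² + v²x²) = √(0.827² + 0.443² × 119²) = 52.72; v² = 0.196249.
t = (52.72 − 0.827)/0.196249 = 264 days (vs. the pure-advection estimate x/v = 269 d).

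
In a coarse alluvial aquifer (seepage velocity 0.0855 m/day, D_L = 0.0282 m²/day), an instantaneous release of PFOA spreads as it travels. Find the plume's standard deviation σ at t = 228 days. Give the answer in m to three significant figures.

Dispersive spreading gives a Gaussian with σ² = 2Dt; advection only shifts the center.
σ = √(2 × 0.0282 × 228) = 3.59 m.

3.59 m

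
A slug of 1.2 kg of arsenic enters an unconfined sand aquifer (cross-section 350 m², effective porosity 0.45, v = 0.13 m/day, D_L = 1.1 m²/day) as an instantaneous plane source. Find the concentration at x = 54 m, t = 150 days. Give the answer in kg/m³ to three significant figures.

2.76e-05 kg/m³

For an instantaneous plane source, C(x,t) = M/(n_e·A·√(4πDt)) · exp(−(x−vt)²/(4Dt)), with n_e·A the pore (flow) area.
Plume center vt = 0.13 × 150 = 19.5 m, so the well at 54 m is 34.5 m downgradient of the peak.
√(4πDt) = 45.54 m, giving peak height M/(n_e·A·√(4πDt)) = 1.2/(0.45 × 350 × 45.54) = 0.0001673 kg/m³.
(x−vt)²/(4Dt) = (34.5)²/(4 × 1.1 × 150) = 1.803; exp(−1.803) = 0.1648.
C = 0.0001673 × 0.1648 = 2.76e-05 kg/m³.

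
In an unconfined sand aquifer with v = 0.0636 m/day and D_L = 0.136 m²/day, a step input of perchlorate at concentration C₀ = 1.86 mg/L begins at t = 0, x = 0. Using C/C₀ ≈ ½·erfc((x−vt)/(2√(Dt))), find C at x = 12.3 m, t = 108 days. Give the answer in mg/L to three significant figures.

0.294 mg/L

For a continuous step input, C/C₀ ≈ ½·erfc((x−vt)/(2√(Dt))).
vt = 0.0636 × 108 = 6.8688 m and 2√(Dt) = 2√(0.136 × 108) = 7.665 m.
Argument (x−vt)/(2√(Dt)) = (12.3 − 6.8688)/7.665 = 0.7086; ½·erfc(0.7086) = 0.1581.
C = 1.86 × 0.1581 = 0.294 mg/L.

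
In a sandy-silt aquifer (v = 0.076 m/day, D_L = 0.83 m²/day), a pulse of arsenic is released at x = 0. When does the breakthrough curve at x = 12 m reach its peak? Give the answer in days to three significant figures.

For the 1D instantaneous-source solution, setting ∂C/∂t = 0 at fixed x gives v²t² + 2Dt − x² = 0, so t = (√(D² + v²x²) − D)/v².
√(D² + v²x²) = √(0.83² + 0.076² × 12²) = 1.233; v² = 0.005776.
t = (1.233 − 0.83)/0.005776 = 69.8 days (vs. the pure-advection estimate x/v = 158 d).

69.8 days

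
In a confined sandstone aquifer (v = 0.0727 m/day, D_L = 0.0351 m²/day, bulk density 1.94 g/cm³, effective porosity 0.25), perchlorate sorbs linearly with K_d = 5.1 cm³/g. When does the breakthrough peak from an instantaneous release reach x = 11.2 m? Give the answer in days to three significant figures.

Retardation factor R = 1 + ρ_b·K_d/n = 1 + 1.94 × 5.1/0.25 = 40.58.
Sorption retards both mechanisms: v_R = v/R = 0.001792 m/day, D_R = D/R = 0.0008650 m²/day.
Peak time from v_R²t² + 2D_R t − x² = 0: t = (√(D_R² + v_R²x²) − D_R)/v_R².
√(D_R² + v_R²x²) = √(0.0008650² + 0.001792² × 11.2²) = 0.02009; v_R² = 3.211e-06.
t = (0.02009 − 0.0008650)/3.211e-06 = 5990 days.

5990 days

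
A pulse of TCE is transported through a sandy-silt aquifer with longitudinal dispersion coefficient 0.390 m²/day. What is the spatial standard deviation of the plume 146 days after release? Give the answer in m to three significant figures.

10.7 m

Dispersive spreading gives a Gaussian with σ² = 2Dt; advection only shifts the center.
σ = √(2 × 0.390 × 146) = 10.7 m.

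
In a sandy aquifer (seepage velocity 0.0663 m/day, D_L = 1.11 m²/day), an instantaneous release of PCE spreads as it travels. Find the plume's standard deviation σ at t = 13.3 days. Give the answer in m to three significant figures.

Dispersive spreading gives a Gaussian with σ² = 2Dt; advection only shifts the center.
σ = √(2 × 1.11 × 13.3) = 5.43 m.

5.43 m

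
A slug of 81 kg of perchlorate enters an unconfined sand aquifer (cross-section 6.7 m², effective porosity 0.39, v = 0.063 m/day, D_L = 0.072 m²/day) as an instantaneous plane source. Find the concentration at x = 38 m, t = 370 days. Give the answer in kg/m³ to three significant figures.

0.224 kg/m³

For an instantaneous plane source, C(x,t) = M/(n_e·A·√(4πDt)) · exp(−(x−vt)²/(4Dt)), with n_e·A the pore (flow) area.
Plume center vt = 0.063 × 370 = 23.31 m, so the well at 38 m is 14.69 m downgradient of the peak.
√(4πDt) = 18.30 m, giving peak height M/(n_e·A·√(4πDt)) = 81/(0.39 × 6.7 × 18.30) = 1.694 kg/m³.
(x−vt)²/(4Dt) = (14.69)²/(4 × 0.072 × 370) = 2.025; exp(−2.025) = 0.1320.
C = 1.694 × 0.1320 = 0.224 kg/m³.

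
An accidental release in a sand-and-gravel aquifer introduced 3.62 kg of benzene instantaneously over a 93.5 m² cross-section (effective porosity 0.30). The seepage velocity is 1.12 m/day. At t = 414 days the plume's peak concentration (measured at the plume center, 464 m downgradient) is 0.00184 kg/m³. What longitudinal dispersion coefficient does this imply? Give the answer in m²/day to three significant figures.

0.946 m²/day

At the plume center C_max = M/(n_e·A·√(4πDt)), so D = M²/(4πt·(n_e·A·C_max)²).
n_e·A·C_max = 0.30 × 93.5 × 0.00184 = 0.05161 kg/m.
D = 3.62²/(4π × 414 × 0.05161²) = 0.946 m²/day.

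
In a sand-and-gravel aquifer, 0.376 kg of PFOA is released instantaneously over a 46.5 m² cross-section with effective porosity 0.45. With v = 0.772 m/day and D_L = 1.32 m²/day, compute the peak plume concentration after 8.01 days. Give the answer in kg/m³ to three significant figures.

The peak of an instantaneous 1D plume sits at x = vt; there the Gaussian factor is 1 and C_max = M/(n_e·A·√(4πDt)), where n_e·A is the pore area the mass is dissolved in.
√(4πDt) = √(4π × 1.32 × 8.01) = 11.53 m, so C_max = 0.376/(0.45 × 46.5 × 11.53) = 0.00156 kg/m³.

0.00156 kg/m³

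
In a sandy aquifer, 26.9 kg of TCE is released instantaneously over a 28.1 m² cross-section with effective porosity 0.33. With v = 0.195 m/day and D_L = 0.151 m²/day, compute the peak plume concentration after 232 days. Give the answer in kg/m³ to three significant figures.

0.138 kg/m³

The peak of an instantaneous 1D plume sits at x = vt; there the Gaussian factor is 1 and C_max = M/(n_e·A·√(4πDt)), where n_e·A is the pore area the mass is dissolved in.
√(4πDt) = √(4π × 0.151 × 232) = 20.98 m, so C_max = 26.9/(0.33 × 28.1 × 20.98) = 0.138 kg/m³.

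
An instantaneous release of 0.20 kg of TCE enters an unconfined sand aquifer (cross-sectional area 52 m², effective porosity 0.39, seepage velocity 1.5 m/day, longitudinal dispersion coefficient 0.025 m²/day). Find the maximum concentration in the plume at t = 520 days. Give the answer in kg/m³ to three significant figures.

The peak of an instantaneous 1D plume sits at x = vt; there the Gaussian factor is 1 and C_max = M/(n_e·A·√(4πDt)), where n_e·A is the pore area the mass is dissolved in.
√(4πDt) = √(4π × 0.025 × 520) = 12.78 m, so C_max = 0.20/(0.39 × 52 × 12.78) = 0.000772 kg/m³.

0.000772 kg/m³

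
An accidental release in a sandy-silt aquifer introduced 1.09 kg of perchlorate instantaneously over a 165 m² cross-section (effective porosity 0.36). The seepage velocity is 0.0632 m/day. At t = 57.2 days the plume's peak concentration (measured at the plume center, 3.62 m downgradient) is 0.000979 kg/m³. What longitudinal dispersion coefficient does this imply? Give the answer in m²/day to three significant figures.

0.489 m²/day

At the plume center C_max = M/(n_e·A·√(4πDt)), so D = M²/(4πt·(n_e·A·C_max)²).
n_e·A·C_max = 0.36 × 165 × 0.000979 = 0.05815 kg/m.
D = 1.09²/(4π × 57.2 × 0.05815²) = 0.489 m²/day.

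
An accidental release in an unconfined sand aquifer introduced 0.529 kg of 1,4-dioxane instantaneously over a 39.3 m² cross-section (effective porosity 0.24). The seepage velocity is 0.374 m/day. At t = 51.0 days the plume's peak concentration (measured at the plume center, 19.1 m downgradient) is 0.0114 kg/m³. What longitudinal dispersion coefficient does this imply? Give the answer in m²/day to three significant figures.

At the plume center C_max = M/(n_e·A·√(4πDt)), so D = M²/(4πt·(n_e·A·C_max)²).
n_e·A·C_max = 0.24 × 39.3 × 0.0114 = 0.1075 kg/m.
D = 0.529²/(4π × 51.0 × 0.1075²) = 0.0378 m²/day.

0.0378 m²/day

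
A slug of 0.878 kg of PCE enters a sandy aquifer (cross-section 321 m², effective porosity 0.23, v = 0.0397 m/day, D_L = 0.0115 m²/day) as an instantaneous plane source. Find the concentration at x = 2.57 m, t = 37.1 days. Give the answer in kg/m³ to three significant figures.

For an instantaneous plane source, C(x,t) = M/(n_e·A·√(4πDt)) · exp(−(x−vt)²/(4Dt)), with n_e·A the pore (flow) area.
Plume center vt = 0.0397 × 37.1 = 1.47287 m, so the well at 2.57 m is 1.09713 m downgradient of the peak.
√(4πDt) = 2.315 m, giving peak height M/(n_e·A·√(4πDt)) = 0.878/(0.23 × 321 × 2.315) = 0.005137 kg/m³.
(x−vt)²/(4Dt) = (1.09713)²/(4 × 0.0115 × 37.1) = 0.7053; exp(−0.7053) = 0.4940.
C = 0.005137 × 0.4940 = 0.00254 kg/m³.

0.00254 kg/m³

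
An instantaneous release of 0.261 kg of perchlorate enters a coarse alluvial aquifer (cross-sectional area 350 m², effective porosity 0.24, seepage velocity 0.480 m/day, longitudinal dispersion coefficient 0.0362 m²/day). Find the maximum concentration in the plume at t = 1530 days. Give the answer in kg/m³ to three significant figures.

The peak of an instantaneous 1D plume sits at x = vt; there the Gaussian factor is 1 and C_max = M/(n_e·A·√(4πDt)), where n_e·A is the pore area the mass is dissolved in.
√(4πDt) = √(4π × 0.0362 × 1530) = 26.38 m, so C_max = 0.261/(0.24 × 350 × 26.38) = 0.000118 kg/m³.

0.000118 kg/m³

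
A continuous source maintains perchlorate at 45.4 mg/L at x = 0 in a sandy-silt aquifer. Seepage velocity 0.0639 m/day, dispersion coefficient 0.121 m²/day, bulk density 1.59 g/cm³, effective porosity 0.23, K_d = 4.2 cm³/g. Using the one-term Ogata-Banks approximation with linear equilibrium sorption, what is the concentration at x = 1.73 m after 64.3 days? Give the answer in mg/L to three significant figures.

Retardation factor R = 1 + ρ_b·K_d/n = 1 + 1.59 × 4.2/0.23 = 30.03.
Sorption retards both mechanisms: v_R = v/R = 0.002128 m/day, D_R = D/R = 0.004029 m²/day.
v_R·t = 0.002128 × 64.3 = 0.1368304 m; 2√(D_R t) = 1.018 m; argument = (1.73 − 0.1368304)/1.018 = 1.565.
C = C₀ × ½·erfc(1.565) = 45.4 × 0.01344 = 0.610 mg/L.

0.610 mg/L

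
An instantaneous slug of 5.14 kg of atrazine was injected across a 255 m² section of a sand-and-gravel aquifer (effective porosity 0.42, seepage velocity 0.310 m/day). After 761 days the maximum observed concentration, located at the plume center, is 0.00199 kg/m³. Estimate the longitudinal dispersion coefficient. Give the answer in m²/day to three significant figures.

At the plume center C_max = M/(n_e·A·√(4πDt)), so D = M²/(4πt·(n_e·A·C_max)²).
n_e·A·C_max = 0.42 × 255 × 0.00199 = 0.2131 kg/m.
D = 5.14²/(4π × 761 × 0.2131²) = 0.0608 m²/day.

0.0608 m²/day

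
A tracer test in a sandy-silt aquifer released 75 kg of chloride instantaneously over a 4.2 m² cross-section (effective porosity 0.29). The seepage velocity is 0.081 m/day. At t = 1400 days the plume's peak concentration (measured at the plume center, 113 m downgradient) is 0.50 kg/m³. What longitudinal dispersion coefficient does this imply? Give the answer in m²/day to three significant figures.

At the plume center C_max = M/(n_e·A·√(4πDt)), so D = M²/(4πt·(n_e·A·C_max)²).
n_e·A·C_max = 0.29 × 4.2 × 0.50 = 0.6090 kg/m.
D = 75²/(4π × 1400 × 0.6090²) = 0.862 m²/day.

0.862 m²/day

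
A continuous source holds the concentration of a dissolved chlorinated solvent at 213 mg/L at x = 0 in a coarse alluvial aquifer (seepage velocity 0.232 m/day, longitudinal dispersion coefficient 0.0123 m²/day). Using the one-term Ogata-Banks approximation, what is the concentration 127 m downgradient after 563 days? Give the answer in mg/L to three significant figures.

For a continuous step input, C/C₀ ≈ ½·erfc((x−vt)/(2√(Dt))).
vt = 0.232 × 563 = 130.616 m and 2√(Dt) = 2√(0.0123 × 563) = 5.263 m.
Argument (x−vt)/(2√(Dt)) = (127 − 130.616)/5.263 = -0.6871; ½·erfc(-0.6871) = 0.8344.
C = 213 × 0.8344 = 178 mg/L.

178 mg/L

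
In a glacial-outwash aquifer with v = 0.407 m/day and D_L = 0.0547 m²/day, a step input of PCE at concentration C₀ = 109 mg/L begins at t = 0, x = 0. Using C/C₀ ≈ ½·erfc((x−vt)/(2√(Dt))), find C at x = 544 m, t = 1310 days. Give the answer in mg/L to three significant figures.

19.9 mg/L

For a continuous step input, C/C₀ ≈ ½·erfc((x−vt)/(2√(Dt))).
vt = 0.407 × 1310 = 533.17 m and 2√(Dt) = 2√(0.0547 × 1310) = 16.93 m.
Argument (x−vt)/(2√(Dt)) = (544 − 533.17)/16.93 = 0.6397; ½·erfc(0.6397) = 0.1828.
C = 109 × 0.1828 = 19.9 mg/L.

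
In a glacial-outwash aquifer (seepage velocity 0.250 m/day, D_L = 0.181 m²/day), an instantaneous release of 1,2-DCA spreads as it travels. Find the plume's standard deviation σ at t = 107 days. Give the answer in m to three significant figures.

6.22 m

Dispersive spreading gives a Gaussian with σ² = 2Dt; advection only shifts the center.
σ = √(2 × 0.181 × 107) = 6.22 m.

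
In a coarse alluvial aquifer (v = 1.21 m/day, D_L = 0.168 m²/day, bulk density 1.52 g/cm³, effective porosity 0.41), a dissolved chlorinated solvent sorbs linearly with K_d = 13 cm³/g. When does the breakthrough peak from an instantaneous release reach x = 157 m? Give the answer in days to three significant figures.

Retardation factor R = 1 + ρ_b·K_d/n = 1 + 1.52 × 13/0.41 = 49.20.
Sorption retards both mechanisms: v_R = v/R = 0.02459 m/day, D_R = D/R = 0.003415 m²/day.
Peak time from v_R²t² + 2D_R t − x² = 0: t = (√(D_R² + v_R²x²) − D_R)/v_R².
√(D_R² + v_R²x²) = √(0.003415² + 0.02459² × 157²) = 3.861; v_R² = 0.0006047.
t = (3.861 − 0.003415)/0.0006047 = 6380 days.

6380 days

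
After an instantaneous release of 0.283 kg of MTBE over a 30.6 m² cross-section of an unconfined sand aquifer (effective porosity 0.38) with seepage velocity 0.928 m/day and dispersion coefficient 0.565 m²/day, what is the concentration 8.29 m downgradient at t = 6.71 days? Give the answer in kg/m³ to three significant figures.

For an instantaneous plane source, C(x,t) = M/(n_e·A·√(4πDt)) · exp(−(x−vt)²/(4Dt)), with n_e·A the pore (flow) area.
Plume center vt = 0.928 × 6.71 = 6.22688 m, so the well at 8.29 m is 2.06312 m downgradient of the peak.
√(4πDt) = 6.902 m, giving peak height M/(n_e·A·√(4πDt)) = 0.283/(0.38 × 30.6 × 6.902) = 0.003526 kg/m³.
(x−vt)²/(4Dt) = (2.06312)²/(4 × 0.565 × 6.71) = 0.2807; exp(−0.2807) = 0.7553.
C = 0.003526 × 0.7553 = 0.00266 kg/m³.

0.00266 kg/m³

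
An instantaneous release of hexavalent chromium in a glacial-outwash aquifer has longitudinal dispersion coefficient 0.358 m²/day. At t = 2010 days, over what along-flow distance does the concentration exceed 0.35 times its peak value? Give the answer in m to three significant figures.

The plume is Gaussian with σ = √(2Dt) = √(2 × 0.358 × 2010) = 37.94 m.
C/C_peak = exp(−Δx²/(2σ²)) = 0.35 ⇒ Δx = σ·√(−2 ln 0.35) = 37.94 × 1.449 = 54.98 m.
Width = 2Δx = 110 m.

110 m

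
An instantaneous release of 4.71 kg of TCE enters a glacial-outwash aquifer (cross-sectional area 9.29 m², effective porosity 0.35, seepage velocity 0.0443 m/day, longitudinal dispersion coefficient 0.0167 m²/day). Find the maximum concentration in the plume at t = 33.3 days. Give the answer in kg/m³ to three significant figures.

The peak of an instantaneous 1D plume sits at x = vt; there the Gaussian factor is 1 and C_max = M/(n_e·A·√(4πDt)), where n_e·A is the pore area the mass is dissolved in.
√(4πDt) = √(4π × 0.0167 × 33.3) = 2.644 m, so C_max = 4.71/(0.35 × 9.29 × 2.644) = 0.548 kg/m³.

0.548 kg/m³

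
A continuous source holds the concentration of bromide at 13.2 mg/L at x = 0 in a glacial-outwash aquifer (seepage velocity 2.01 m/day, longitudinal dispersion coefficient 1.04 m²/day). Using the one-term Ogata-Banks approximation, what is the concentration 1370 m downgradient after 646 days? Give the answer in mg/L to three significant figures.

0.336 mg/L

For a continuous step input, C/C₀ ≈ ½·erfc((x−vt)/(2√(Dt))).
vt = 2.01 × 646 = 1298.46 m and 2√(Dt) = 2√(1.04 × 646) = 51.84 m.
Argument (x−vt)/(2√(Dt)) = (1370 − 1298.46)/51.84 = 1.380; ½·erfc(1.380) = 0.02549.
C = 13.2 × 0.02549 = 0.336 mg/L.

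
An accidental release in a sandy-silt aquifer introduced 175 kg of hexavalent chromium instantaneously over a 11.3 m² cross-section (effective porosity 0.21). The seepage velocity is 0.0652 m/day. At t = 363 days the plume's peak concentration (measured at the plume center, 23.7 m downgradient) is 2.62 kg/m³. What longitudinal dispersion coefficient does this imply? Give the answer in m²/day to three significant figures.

At the plume center C_max = M/(n_e·A·√(4πDt)), so D = M²/(4πt·(n_e·A·C_max)²).
n_e·A·C_max = 0.21 × 11.3 × 2.62 = 6.217 kg/m.
D = 175²/(4π × 363 × 6.217²) = 0.174 m²/day.

0.174 m²/day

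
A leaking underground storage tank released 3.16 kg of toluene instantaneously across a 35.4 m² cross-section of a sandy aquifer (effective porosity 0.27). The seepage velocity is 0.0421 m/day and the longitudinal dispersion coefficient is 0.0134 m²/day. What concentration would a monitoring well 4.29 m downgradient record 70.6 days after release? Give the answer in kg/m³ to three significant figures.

For an instantaneous plane source, C(x,t) = M/(n_e·A·√(4πDt)) · exp(−(x−vt)²/(4Dt)), with n_e·A the pore (flow) area.
Plume center vt = 0.0421 × 70.6 = 2.97226 m, so the well at 4.29 m is 1.31774 m downgradient of the peak.
√(4πDt) = 3.448 m, giving peak height M/(n_e·A·√(4πDt)) = 3.16/(0.27 × 35.4 × 3.448) = 0.09589 kg/m³.
(x−vt)²/(4Dt) = (1.31774)²/(4 × 0.0134 × 70.6) = 0.4589; exp(−0.4589) = 0.6320.
C = 0.09589 × 0.6320 = 0.0606 kg/m³.

0.0606 kg/m³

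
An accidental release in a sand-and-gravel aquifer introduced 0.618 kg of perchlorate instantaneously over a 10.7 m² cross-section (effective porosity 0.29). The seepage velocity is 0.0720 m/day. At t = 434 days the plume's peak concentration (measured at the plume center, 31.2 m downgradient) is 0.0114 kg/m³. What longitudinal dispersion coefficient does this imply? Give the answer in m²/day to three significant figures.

0.0560 m²/day

At the plume center C_max = M/(n_e·A·√(4πDt)), so D = M²/(4πt·(n_e·A·C_max)²).
n_e·A·C_max = 0.29 × 10.7 × 0.0114 = 0.03537 kg/m.
D = 0.618²/(4π × 434 × 0.03537²) = 0.0560 m²/day.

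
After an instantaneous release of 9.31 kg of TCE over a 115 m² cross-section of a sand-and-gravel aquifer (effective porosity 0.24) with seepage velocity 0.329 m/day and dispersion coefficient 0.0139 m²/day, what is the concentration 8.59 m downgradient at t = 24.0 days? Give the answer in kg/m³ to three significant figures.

0.115 kg/m³

For an instantaneous plane source, C(x,t) = M/(n_e·A·√(4πDt)) · exp(−(x−vt)²/(4Dt)), with n_e·A the pore (flow) area.
Plume center vt = 0.329 × 24.0 = 7.896 m, so the well at 8.59 m is 0.694 m downgradient of the peak.
√(4πDt) = 2.047 m, giving peak height M/(n_e·A·√(4πDt)) = 9.31/(0.24 × 115 × 2.047) = 0.1648 kg/m³.
(x−vt)²/(4Dt) = (0.694)²/(4 × 0.0139 × 24.0) = 0.3609; exp(−0.3609) = 0.6970.
C = 0.1648 × 0.6970 = 0.115 kg/m³.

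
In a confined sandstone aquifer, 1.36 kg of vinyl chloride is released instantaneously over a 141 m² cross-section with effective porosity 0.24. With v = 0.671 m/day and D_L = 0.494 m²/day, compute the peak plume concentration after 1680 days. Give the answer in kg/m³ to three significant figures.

The peak of an instantaneous 1D plume sits at x = vt; there the Gaussian factor is 1 and C_max = M/(n_e·A·√(4πDt)), where n_e·A is the pore area the mass is dissolved in.
√(4πDt) = √(4π × 0.494 × 1680) = 102.1 m, so C_max = 1.36/(0.24 × 141 × 102.1) = 0.000394 kg/m³.

0.000394 kg/m³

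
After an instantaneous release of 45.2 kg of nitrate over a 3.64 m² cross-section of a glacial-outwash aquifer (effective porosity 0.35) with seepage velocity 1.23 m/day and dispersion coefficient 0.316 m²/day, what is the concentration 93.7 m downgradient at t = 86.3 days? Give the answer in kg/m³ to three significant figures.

For an instantaneous plane source, C(x,t) = M/(n_e·A·√(4πDt)) · exp(−(x−vt)²/(4Dt)), with n_e·A the pore (flow) area.
Plume center vt = 1.23 × 86.3 = 106.149 m, so the well at 93.7 m is 12.449 m upgradient of the peak.
√(4πDt) = 18.51 m, giving peak height M/(n_e·A·√(4πDt)) = 45.2/(0.35 × 3.64 × 18.51) = 1.917 kg/m³.
(x−vt)²/(4Dt) = (-12.449)²/(4 × 0.316 × 86.3) = 1.421; exp(−1.421) = 0.2415.
C = 1.917 × 0.2415 = 0.463 kg/m³.

0.463 kg/m³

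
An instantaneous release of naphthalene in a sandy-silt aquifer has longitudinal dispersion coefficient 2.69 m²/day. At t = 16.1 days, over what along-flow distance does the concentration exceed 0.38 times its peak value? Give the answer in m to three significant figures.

25.9 m

The plume is Gaussian with σ = √(2Dt) = √(2 × 2.69 × 16.1) = 9.307 m.
C/C_peak = exp(−Δx²/(2σ²)) = 0.38 ⇒ Δx = σ·√(−2 ln 0.38) = 9.307 × 1.391 = 12.95 m.
Width = 2Δx = 25.9 m.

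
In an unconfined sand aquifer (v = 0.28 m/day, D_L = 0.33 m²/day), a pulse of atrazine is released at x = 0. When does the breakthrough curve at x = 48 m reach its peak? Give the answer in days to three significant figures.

167 days

For the 1D instantaneous-source solution, setting ∂C/∂t = 0 at fixed x gives v²t² + 2Dt − x² = 0, so t = (√(D² + v²x²) − D)/v².
√(D² + v²x²) = √(0.33² + 0.28² × 48²) = 13.44; v² = 0.0784.
t = (13.44 − 0.33)/0.0784 = 167 days (vs. the pure-advection estimate x/v = 171 d).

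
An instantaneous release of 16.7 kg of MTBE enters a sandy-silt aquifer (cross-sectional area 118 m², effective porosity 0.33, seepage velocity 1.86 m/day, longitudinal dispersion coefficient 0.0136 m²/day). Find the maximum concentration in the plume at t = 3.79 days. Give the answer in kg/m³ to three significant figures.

The peak of an instantaneous 1D plume sits at x = vt; there the Gaussian factor is 1 and C_max = M/(n_e·A·√(4πDt)), where n_e·A is the pore area the mass is dissolved in.
√(4πDt) = √(4π × 0.0136 × 3.79) = 0.8048 m, so C_max = 16.7/(0.33 × 118 × 0.8048) = 0.533 kg/m³.

0.533 kg/m³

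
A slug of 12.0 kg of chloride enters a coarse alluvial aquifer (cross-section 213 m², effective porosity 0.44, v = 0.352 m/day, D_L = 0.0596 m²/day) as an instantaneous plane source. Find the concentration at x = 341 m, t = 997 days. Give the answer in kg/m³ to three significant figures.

0.00309 kg/m³

For an instantaneous plane source, C(x,t) = M/(n_e·A·√(4πDt)) · exp(−(x−vt)²/(4Dt)), with n_e·A the pore (flow) area.
Plume center vt = 0.352 × 997 = 350.944 m, so the well at 341 m is 9.944 m upgradient of the peak.
√(4πDt) = 27.33 m, giving peak height M/(n_e·A·√(4πDt)) = 12.0/(0.44 × 213 × 27.33) = 0.004685 kg/m³.
(x−vt)²/(4Dt) = (-9.944)²/(4 × 0.0596 × 997) = 0.4160; exp(−0.4160) = 0.6597.
C = 0.004685 × 0.6597 = 0.00309 kg/m³.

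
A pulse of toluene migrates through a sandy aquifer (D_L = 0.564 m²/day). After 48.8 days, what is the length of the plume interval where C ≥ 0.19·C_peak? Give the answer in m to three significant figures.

27.0 m

The plume is Gaussian with σ = √(2Dt) = √(2 × 0.564 × 48.8) = 7.419 m.
C/C_peak = exp(−Δx²/(2σ²)) = 0.19 ⇒ Δx = σ·√(−2 ln 0.19) = 7.419 × 1.822 = 13.52 m.
Width = 2Δx = 27.0 m.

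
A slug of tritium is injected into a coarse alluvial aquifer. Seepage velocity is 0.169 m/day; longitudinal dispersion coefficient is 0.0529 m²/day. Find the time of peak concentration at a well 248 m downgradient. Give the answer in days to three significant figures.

For the 1D instantaneous-source solution, setting ∂C/∂t = 0 at fixed x gives v²t² + 2Dt − x² = 0, so t = (√(D² + v²x²) − D)/v².
√(D² + v²x²) = √(0.0529² + 0.169² × 248²) = 41.91; v² = 0.028561.
t = (41.91 − 0.0529)/0.028561 = 1470 days (vs. the pure-advection estimate x/v = 1470 d).

1470 days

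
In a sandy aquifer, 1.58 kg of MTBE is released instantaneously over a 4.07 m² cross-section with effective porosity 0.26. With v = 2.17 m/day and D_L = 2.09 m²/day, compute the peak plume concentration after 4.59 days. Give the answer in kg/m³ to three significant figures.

The peak of an instantaneous 1D plume sits at x = vt; there the Gaussian factor is 1 and C_max = M/(n_e·A·√(4πDt)), where n_e·A is the pore area the mass is dissolved in.
√(4πDt) = √(4π × 2.09 × 4.59) = 10.98 m, so C_max = 1.58/(0.26 × 4.07 × 10.98) = 0.136 kg/m³.

0.136 kg/m³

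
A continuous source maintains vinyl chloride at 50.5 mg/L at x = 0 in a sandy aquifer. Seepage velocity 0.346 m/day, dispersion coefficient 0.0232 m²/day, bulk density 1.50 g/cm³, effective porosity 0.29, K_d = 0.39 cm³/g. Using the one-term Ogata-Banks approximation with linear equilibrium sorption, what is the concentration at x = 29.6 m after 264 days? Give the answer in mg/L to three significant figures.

Retardation factor R = 1 + ρ_b·K_d/n = 1 + 1.50 × 0.39/0.29 = 3.017.
Sorption retards both mechanisms: v_R = v/R = 0.1147 m/day, D_R = D/R = 0.007690 m²/day.
v_R·t = 0.1147 × 264 = 30.2808 m; 2√(D_R t) = 2.850 m; argument = (29.6 − 30.2808)/2.850 = -0.2389.
C = C₀ × ½·erfc(-0.2389) = 50.5 × 0.6323 = 31.9 mg/L.

31.9 mg/L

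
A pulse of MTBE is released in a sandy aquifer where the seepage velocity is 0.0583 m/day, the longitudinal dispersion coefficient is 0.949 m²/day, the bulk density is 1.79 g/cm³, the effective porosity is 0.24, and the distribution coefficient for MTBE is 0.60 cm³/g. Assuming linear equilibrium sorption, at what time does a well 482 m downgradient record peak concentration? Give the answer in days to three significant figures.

43800 days

Retardation factor R = 1 + ρ_b·K_d/n = 1 + 1.79 × 0.60/0.24 = 5.475.
Sorption retards both mechanisms: v_R = v/R = 0.01065 m/day, D_R = D/R = 0.1733 m²/day.
Peak time from v_R²t² + 2D_R t − x² = 0: t = (√(D_R² + v_R²x²) − D_R)/v_R².
√(D_R² + v_R²x²) = √(0.1733² + 0.01065² × 482²) = 5.136; v_R² = 0.0001134.
t = (5.136 − 0.1733)/0.0001134 = 43800 days.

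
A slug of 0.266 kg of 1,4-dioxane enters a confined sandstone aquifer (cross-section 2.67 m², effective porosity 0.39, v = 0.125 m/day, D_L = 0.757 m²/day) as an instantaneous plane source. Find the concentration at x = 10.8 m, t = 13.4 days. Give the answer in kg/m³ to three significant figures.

0.00291 kg/m³

For an instantaneous plane source, C(x,t) = M/(n_e·A·√(4πDt)) · exp(−(x−vt)²/(4Dt)), with n_e·A the pore (flow) area.
Plume center vt = 0.125 × 13.4 = 1.675 m, so the well at 10.8 m is 9.125 m downgradient of the peak.
√(4πDt) = 11.29 m, giving peak height M/(n_e·A·√(4πDt)) = 0.266/(0.39 × 2.67 × 11.29) = 0.02263 kg/m³.
(x−vt)²/(4Dt) = (9.125)²/(4 × 0.757 × 13.4) = 2.052; exp(−2.052) = 0.1285.
C = 0.02263 × 0.1285 = 0.00291 kg/m³.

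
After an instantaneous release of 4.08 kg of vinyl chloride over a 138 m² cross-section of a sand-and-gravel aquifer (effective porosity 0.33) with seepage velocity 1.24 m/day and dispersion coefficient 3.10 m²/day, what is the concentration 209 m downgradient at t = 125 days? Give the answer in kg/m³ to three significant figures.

For an instantaneous plane source, C(x,t) = M/(n_e·A·√(4πDt)) · exp(−(x−vt)²/(4Dt)), with n_e·A the pore (flow) area.
Plume center vt = 1.24 × 125 = 155 m, so the well at 209 m is 54 m downgradient of the peak.
√(4πDt) = 69.78 m, giving peak height M/(n_e·A·√(4πDt)) = 4.08/(0.33 × 138 × 69.78) = 0.001284 kg/m³.
(x−vt)²/(4Dt) = (54)²/(4 × 3.10 × 125) = 1.881; exp(−1.881) = 0.1524.
C = 0.001284 × 0.1524 = 0.000196 kg/m³.

0.000196 kg/m³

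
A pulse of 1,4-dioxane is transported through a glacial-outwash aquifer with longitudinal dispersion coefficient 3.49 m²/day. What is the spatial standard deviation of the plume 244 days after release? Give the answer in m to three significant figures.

Dispersive spreading gives a Gaussian with σ² = 2Dt; advection only shifts the center.
σ = √(2 × 3.49 × 244) = 41.3 m.

41.3 m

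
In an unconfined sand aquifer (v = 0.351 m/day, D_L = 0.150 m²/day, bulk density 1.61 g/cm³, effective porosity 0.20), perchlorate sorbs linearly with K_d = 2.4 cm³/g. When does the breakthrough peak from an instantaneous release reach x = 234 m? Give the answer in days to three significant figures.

Retardation factor R = 1 + ρ_b·K_d/n = 1 + 1.61 × 2.4/0.20 = 20.32.
Sorption retards both mechanisms: v_R = v/R = 0.01727 m/day, D_R = D/R = 0.007382 m²/day.
Peak time from v_R²t² + 2D_R t − x² = 0: t = (√(D_R² + v_R²x²) − D_R)/v_R².
√(D_R² + v_R²x²) = √(0.007382² + 0.01727² × 234²) = 4.041; v_R² = 0.0002983.
t = (4.041 − 0.007382)/0.0002983 = 13500 days.

13500 days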